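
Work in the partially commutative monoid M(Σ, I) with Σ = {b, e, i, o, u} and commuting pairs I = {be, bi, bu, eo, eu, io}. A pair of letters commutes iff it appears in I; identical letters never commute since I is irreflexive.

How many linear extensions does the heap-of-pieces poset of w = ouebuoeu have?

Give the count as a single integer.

drop 0:o onto floor
drop 1:u onto {0:o}
drop 2:e onto floor
drop 3:b onto {0:o}
drop 4:u onto {1:u}
drop 5:o onto {3:b, 4:u}
drop 6:e onto {2:e}
drop 7:u onto {5:o}
ground layer = {0:o, 2:e}
drop-orders for the pieces not yet dropped (sum over which currently-grounded one goes next):
  1 to go: {6} 1  {7} 1
  2 to go: {2,6} 1  {5,7} 1  {6,7} 2
  3 to go: {2,6,7} 3  {3,5,7} 1  {4,5,7} 1  {5,6,7} 3
  4 to go: {1,4,5,7} 1  {2,5,6,7} 6  {3,4,5,7} 2  {3,5,6,7} 4  {4,5,6,7} 4
  5 to go: {1,3,4,5,7} 3  {1,4,5,6,7} 5  {2,3,5,6,7} 10  {2,4,5,6,7} 10  {3,4,5,6,7} 10
  6 to go: {0,1,3,4,5,7} 3  {1,2,4,5,6,7} 15  {1,3,4,5,6,7} 18  {2,3,4,5,6,7} 30
  if 0:o drops first: 63 orders
  if 2:e drops first: 21 orders
heap linearizations: 84

84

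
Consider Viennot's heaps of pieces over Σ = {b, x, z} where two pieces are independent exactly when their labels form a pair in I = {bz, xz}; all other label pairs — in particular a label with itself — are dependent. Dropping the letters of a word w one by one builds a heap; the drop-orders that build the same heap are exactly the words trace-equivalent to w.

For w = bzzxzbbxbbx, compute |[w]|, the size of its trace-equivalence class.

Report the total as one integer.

165

#0=b has no predecessor
#1=z has no predecessor
#2=z depends on [1:z]
#3=x depends on [0:b]
#4=z depends on [2:z]
#5=b depends on [3:x]
#6=b depends on [5:b]
#7=x depends on [6:b]
#8=b depends on [7:x]
#9=b depends on [8:b]
#10=x depends on [9:b]
sources: [0:b, 1:z]
N(rest) = Σ N(rest − s) over sources s of rest; N(one piece) = 1:
  size 1 → [4]=1  [10]=1
  size 2 → [2,4]=1  [4,10]=2  [9,10]=1
  size 3 → [1,2,4]=1  [2,4,10]=3  [4,9,10]=3  [8,9,10]=1
  size 4 → [1,2,4,10]=4  [2,4,9,10]=6  [4,8,9,10]=4  [7,8,9,10]=1
  size 5 → [1,2,4,9,10]=10  [2,4,8,9,10]=10  [4,7,8,9,10]=5  [6,7,8,9,10]=1
  size 6 → [1,2,4,8,9,10]=20  [2,4,7,8,9,10]=15  [4,6,7,8,9,10]=6  [5,6,7,8,9,10]=1
  size 7 → [1,2,4,7,8,9,10]=35  [2,4,6,7,8,9,10]=21  [3,5,6,7,8,9,10]=1  [4,5,6,7,8,9,10]=7
  size 8 → [0,3,5,6,7,8,9,10]=1  [1,2,4,6,7,8,9,10]=56  [2,4,5,6,7,8,9,10]=28  [3,4,5,6,7,8,9,10]=8
  size 9 → [0,3,4,5,6,7,8,9,10]=9  [1,2,4,5,6,7,8,9,10]=84  [2,3,4,5,6,7,8,9,10]=36
  first=0(b) contributes 120
  first=1(z) contributes 45
|[w]| = 165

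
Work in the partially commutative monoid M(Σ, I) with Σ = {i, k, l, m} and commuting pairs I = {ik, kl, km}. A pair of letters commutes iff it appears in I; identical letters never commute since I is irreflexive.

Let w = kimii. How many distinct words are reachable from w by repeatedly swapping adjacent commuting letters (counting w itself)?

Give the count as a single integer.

piece 0:k — minimal
piece 1:i — minimal
piece 2:m rests on {1:i}
piece 3:i rests on {2:m}
piece 4:i rests on {3:i}
minimal pieces: {0:k, 1:i}
ways to finish when only these pieces remain (= sum over removing one remaining piece with nothing left below it):
  1 left: {0}→1  {4}→1
  2 left: {0,4}→2  {3,4}→1
  3 left: {0,3,4}→3  {2,3,4}→1
  placing 0:k first → 1 extensions
  placing 1:i first → 4 extensions
total linear extensions = 5

5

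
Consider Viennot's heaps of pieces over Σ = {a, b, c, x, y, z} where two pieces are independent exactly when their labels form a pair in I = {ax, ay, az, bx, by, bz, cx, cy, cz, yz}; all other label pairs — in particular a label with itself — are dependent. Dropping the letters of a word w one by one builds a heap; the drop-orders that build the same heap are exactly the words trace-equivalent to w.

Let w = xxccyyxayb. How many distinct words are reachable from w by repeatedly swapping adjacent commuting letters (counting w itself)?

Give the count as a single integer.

0(x) covers ∅
1(x) covers 0:x
2(c) covers ∅
3(c) covers 2:c
4(y) covers 1:x
5(y) covers 4:y
6(x) covers 5:y
7(a) covers 3:c
8(y) covers 6:x
9(b) covers 7:a
floor of heap: 0:x, 2:c
completions by unplaced set U, small U first (add the entries for U minus each lowest piece of U):
  |U|=1: {8}:1  {9}:1
  |U|=2: {6,8}:1  {7,9}:1  {8,9}:2
  |U|=3: {3,7,9}:1  {5,6,8}:1  {6,8,9}:3  {7,8,9}:3
  |U|=4: {2,3,7,9}:1  {3,7,8,9}:4  {4,5,6,8}:1  {5,6,8,9}:4  {6,7,8,9}:6
  |U|=5: {1,4,5,6,8}:1  {2,3,7,8,9}:5  {3,6,7,8,9}:10  {4,5,6,8,9}:5  {5,6,7,8,9}:10
  |U|=6: {0,1,4,5,6,8}:1  {1,4,5,6,8,9}:6  {2,3,6,7,8,9}:15  {3,5,6,7,8,9}:20  {4,5,6,7,8,9}:15
  |U|=7: {0,1,4,5,6,8,9}:7  {1,4,5,6,7,8,9}:21  {2,3,5,6,7,8,9}:35  {3,4,5,6,7,8,9}:35
  |U|=8: {0,1,4,5,6,7,8,9}:28  {1,3,4,5,6,7,8,9}:56  {2,3,4,5,6,7,8,9}:70
  start at 0(x): 126
  start at 2(c): 84
sum over floor = 210

210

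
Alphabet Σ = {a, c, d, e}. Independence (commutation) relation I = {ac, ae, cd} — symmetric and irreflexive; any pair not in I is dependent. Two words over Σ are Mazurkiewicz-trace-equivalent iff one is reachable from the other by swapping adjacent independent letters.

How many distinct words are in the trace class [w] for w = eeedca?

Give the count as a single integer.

#0=e has no predecessor
#1=e depends on [0:e]
#2=e depends on [1:e]
#3=d depends on [2:e]
#4=c depends on [2:e]
#5=a depends on [3:d]
sources: [0:e]
N(rest) = Σ N(rest − s) over sources s of rest; N(one piece) = 1:
  size 1 → [4]=1  [5]=1
  size 2 → [3,5]=1  [4,5]=2
  size 3 → [3,4,5]=3
  size 4 → [2,3,4,5]=3
  first=0(e) contributes 3

3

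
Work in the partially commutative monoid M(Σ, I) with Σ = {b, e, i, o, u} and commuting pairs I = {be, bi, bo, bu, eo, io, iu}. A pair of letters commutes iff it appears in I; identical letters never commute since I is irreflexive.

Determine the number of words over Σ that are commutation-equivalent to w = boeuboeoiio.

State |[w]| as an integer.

drop 0:b onto floor
drop 1:o onto floor
drop 2:e onto floor
drop 3:u onto {1:o, 2:e}
drop 4:b onto {0:b}
drop 5:o onto {3:u}
drop 6:e onto {3:u}
drop 7:o onto {5:o}
drop 8:i onto {6:e}
drop 9:i onto {8:i}
drop 10:o onto {7:o}
ground layer = {0:b, 1:o, 2:e}
drop-orders for the pieces not yet dropped (sum over which currently-grounded one goes next):
  1 to go: {4} 1  {9} 1  {10} 1
  2 to go: {0,4} 1  {4,9} 2  {4,10} 2  {7,10} 1  {8,9} 1  {9,10} 2
  3 to go: {0,4,9} 3  {0,4,10} 3  {4,7,10} 3  {4,8,9} 3  {4,9,10} 6  {5,7,10} 1  {6,8,9} 1  {7,9,10} 3  {8,9,10} 3
  4 to go: {0,4,7,10} 6  {0,4,8,9} 6  {0,4,9,10} 12  {4,5,7,10} 4  {4,6,8,9} 4  {4,7,9,10} 12  {4,8,9,10} 12  {5,7,9,10} 4  {6,8,9,10} 4  {7,8,9,10} 6
  5 to go: {0,4,5,7,10} 10  {0,4,6,8,9} 10  {0,4,7,9,10} 30  {0,4,8,9,10} 30  {4,5,7,9,10} 20  {4,6,8,9,10} 20  {4,7,8,9,10} 30  {5,7,8,9,10} 10  {6,7,8,9,10} 10
  6 to go: {0,4,5,7,9,10} 60  {0,4,6,8,9,10} 60  {0,4,7,8,9,10} 90  {4,5,7,8,9,10} 60  {4,6,7,8,9,10} 60  {5,6,7,8,9,10} 20
  7 to go: {0,4,5,7,8,9,10} 210  {0,4,6,7,8,9,10} 210  {3,5,6,7,8,9,10} 20  {4,5,6,7,8,9,10} 140
  8 to go: {0,4,5,6,7,8,9,10} 560  {1,3,5,6,7,8,9,10} 20  {2,3,5,6,7,8,9,10} 20  {3,4,5,6,7,8,9,10} 160
  9 to go: {0,3,4,5,6,7,8,9,10} 720  {1,2,3,5,6,7,8,9,10} 40  {1,3,4,5,6,7,8,9,10} 180  {2,3,4,5,6,7,8,9,10} 180
  if 0:b drops first: 400 orders
  if 1:o drops first: 900 orders
  if 2:e drops first: 900 orders
heap linearizations: 2200

2200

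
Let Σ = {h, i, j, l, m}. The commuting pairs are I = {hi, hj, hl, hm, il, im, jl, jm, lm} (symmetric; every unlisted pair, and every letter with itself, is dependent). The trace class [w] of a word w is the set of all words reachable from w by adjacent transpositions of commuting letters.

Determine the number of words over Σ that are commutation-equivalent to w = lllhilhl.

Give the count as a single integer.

#0=l has no predecessor
#1=l depends on [0:l]
#2=l depends on [1:l]
#3=h has no predecessor
#4=i has no predecessor
#5=l depends on [2:l]
#6=h depends on [3:h]
#7=l depends on [5:l]
sources: [0:l, 3:h, 4:i]
N(rest) = Σ N(rest − s) over sources s of rest; N(one piece) = 1:
  size 1 → [4]=1  [6]=1  [7]=1
  size 2 → [3,6]=1  [4,6]=2  [4,7]=2  [5,7]=1  [6,7]=2
  size 3 → [2,5,7]=1  [3,4,6]=3  [3,6,7]=3  [4,5,7]=3  [4,6,7]=6  [5,6,7]=3
  size 4 → [1,2,5,7]=1  [2,4,5,7]=4  [2,5,6,7]=4  [3,4,6,7]=12  [3,5,6,7]=6  [4,5,6,7]=12
  size 5 → [0,1,2,5,7]=1  [1,2,4,5,7]=5  [1,2,5,6,7]=5  [2,3,5,6,7]=10  [2,4,5,6,7]=20  [3,4,5,6,7]=30
  size 6 → [0,1,2,4,5,7]=6  [0,1,2,5,6,7]=6  [1,2,3,5,6,7]=15  [1,2,4,5,6,7]=30  [2,3,4,5,6,7]=60
  first=0(l) contributes 105
  first=3(h) contributes 42
  first=4(i) contributes 21
|[w]| = 168

168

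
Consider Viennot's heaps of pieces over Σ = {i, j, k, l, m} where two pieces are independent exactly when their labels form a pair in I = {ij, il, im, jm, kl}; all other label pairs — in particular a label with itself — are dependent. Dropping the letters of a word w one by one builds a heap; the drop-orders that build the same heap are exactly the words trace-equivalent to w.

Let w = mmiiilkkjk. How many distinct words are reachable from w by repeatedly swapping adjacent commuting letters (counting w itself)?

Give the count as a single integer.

drop 0:m onto floor
drop 1:m onto {0:m}
drop 2:i onto floor
drop 3:i onto {2:i}
drop 4:i onto {3:i}
drop 5:l onto {1:m}
drop 6:k onto {1:m, 4:i}
drop 7:k onto {6:k}
drop 8:j onto {5:l, 7:k}
drop 9:k onto {8:j}
ground layer = {0:m, 2:i}
drop-orders for the pieces not yet dropped (sum over which currently-grounded one goes next):
  1 to go: {9} 1
  2 to go: {8,9} 1
  3 to go: {5,8,9} 1  {7,8,9} 1
  4 to go: {5,7,8,9} 2  {6,7,8,9} 1
  5 to go: {4,6,7,8,9} 1  {5,6,7,8,9} 3
  6 to go: {1,5,6,7,8,9} 3  {3,4,6,7,8,9} 1  {4,5,6,7,8,9} 4
  7 to go: {0,1,5,6,7,8,9} 3  {1,4,5,6,7,8,9} 7  {2,3,4,6,7,8,9} 1  {3,4,5,6,7,8,9} 5
  8 to go: {0,1,4,5,6,7,8,9} 10  {1,3,4,5,6,7,8,9} 12  {2,3,4,5,6,7,8,9} 6
  if 0:m drops first: 18 orders
  if 2:i drops first: 22 orders
heap linearizations: 40

40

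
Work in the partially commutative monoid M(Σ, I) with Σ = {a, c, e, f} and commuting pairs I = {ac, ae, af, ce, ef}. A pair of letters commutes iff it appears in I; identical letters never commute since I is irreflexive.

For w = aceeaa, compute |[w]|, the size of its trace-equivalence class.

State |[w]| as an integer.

0(a) covers ∅
1(c) covers ∅
2(e) covers ∅
3(e) covers 2:e
4(a) covers 0:a
5(a) covers 4:a
floor of heap: 0:a, 1:c, 2:e
completions by unplaced set U, small U first (add the entries for U minus each lowest piece of U):
  |U|=1: {1}:1  {3}:1  {5}:1
  |U|=2: {1,3}:2  {1,5}:2  {2,3}:1  {3,5}:2  {4,5}:1
  |U|=3: {0,4,5}:1  {1,2,3}:3  {1,3,5}:6  {1,4,5}:3  {2,3,5}:3  {3,4,5}:3
  |U|=4: {0,1,4,5}:4  {0,3,4,5}:4  {1,2,3,5}:12  {1,3,4,5}:12  {2,3,4,5}:6
  start at 0(a): 30
  start at 1(c): 10
  start at 2(e): 20
sum over floor = 60

60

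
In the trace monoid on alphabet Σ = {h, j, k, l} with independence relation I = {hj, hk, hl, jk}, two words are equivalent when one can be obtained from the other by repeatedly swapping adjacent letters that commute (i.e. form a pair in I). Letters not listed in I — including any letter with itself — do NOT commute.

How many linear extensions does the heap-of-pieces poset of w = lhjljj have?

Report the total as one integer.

0(l) covers ∅
1(h) covers ∅
2(j) covers 0:l
3(l) covers 2:j
4(j) covers 3:l
5(j) covers 4:j
floor of heap: 0:l, 1:h
completions by unplaced set U, small U first (add the entries for U minus each lowest piece of U):
  |U|=1: {1}:1  {5}:1
  |U|=2: {1,5}:2  {4,5}:1
  |U|=3: {1,4,5}:3  {3,4,5}:1
  |U|=4: {1,3,4,5}:4  {2,3,4,5}:1
  start at 0(l): 5
  start at 1(h): 1
sum over floor = 6

6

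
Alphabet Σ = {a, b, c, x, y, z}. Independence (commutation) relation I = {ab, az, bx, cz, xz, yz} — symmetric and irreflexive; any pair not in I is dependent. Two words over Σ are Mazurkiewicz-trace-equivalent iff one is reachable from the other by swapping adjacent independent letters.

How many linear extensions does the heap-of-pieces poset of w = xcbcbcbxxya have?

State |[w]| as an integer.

0(x) covers ∅
1(c) covers 0:x
2(b) covers 1:c
3(c) covers 2:b
4(b) covers 3:c
5(c) covers 4:b
6(b) covers 5:c
7(x) covers 5:c
8(x) covers 7:x
9(y) covers 6:b, 8:x
10(a) covers 9:y
floor of heap: 0:x
completions by unplaced set U, small U first (add the entries for U minus each lowest piece of U):
  |U|=1: {10}:1
  |U|=2: {9,10}:1
  |U|=3: {6,9,10}:1  {8,9,10}:1
  |U|=4: {6,8,9,10}:2  {7,8,9,10}:1
  |U|=5: {6,7,8,9,10}:3
  |U|=6: {5,6,7,8,9,10}:3
  |U|=7: {4,5,6,7,8,9,10}:3
  |U|=8: {3,4,5,6,7,8,9,10}:3
  |U|=9: {2,3,4,5,6,7,8,9,10}:3
  start at 0(x): 3

3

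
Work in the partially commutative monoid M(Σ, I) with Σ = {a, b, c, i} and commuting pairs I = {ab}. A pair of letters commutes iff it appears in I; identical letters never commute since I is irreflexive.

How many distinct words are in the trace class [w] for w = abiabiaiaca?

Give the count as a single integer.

4

piece 0:a — minimal
piece 1:b — minimal
piece 2:i rests on {0:a, 1:b}
piece 3:a rests on {2:i}
piece 4:b rests on {2:i}
piece 5:i rests on {3:a, 4:b}
piece 6:a rests on {5:i}
piece 7:i rests on {6:a}
piece 8:a rests on {7:i}
piece 9:c rests on {8:a}
piece 10:a rests on {9:c}
minimal pieces: {0:a, 1:b}
ways to finish when only these pieces remain (= sum over removing one remaining piece with nothing left below it):
  1 left: {10}→1
  2 left: {9,10}→1
  3 left: {8,9,10}→1
  4 left: {7,8,9,10}→1
  5 left: {6,7,8,9,10}→1
  6 left: {5,6,7,8,9,10}→1
  7 left: {3,5,6,7,8,9,10}→1  {4,5,6,7,8,9,10}→1
  8 left: {3,4,5,6,7,8,9,10}→2
  9 left: {2,3,4,5,6,7,8,9,10}→2
  placing 0:a first → 2 extensions
  placing 1:b first → 2 extensions
total linear extensions = 4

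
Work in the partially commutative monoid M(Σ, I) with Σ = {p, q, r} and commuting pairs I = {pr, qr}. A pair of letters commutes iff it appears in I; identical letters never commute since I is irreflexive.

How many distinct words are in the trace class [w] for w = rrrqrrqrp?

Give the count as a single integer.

#0=r has no predecessor
#1=r depends on [0:r]
#2=r depends on [1:r]
#3=q has no predecessor
#4=r depends on [2:r]
#5=r depends on [4:r]
#6=q depends on [3:q]
#7=r depends on [5:r]
#8=p depends on [6:q]
sources: [0:r, 3:q]
N(rest) = Σ N(rest − s) over sources s of rest; N(one piece) = 1:
  size 1 → [7]=1  [8]=1
  size 2 → [5,7]=1  [6,8]=1  [7,8]=2
  size 3 → [3,6,8]=1  [4,5,7]=1  [5,7,8]=3  [6,7,8]=3
  size 4 → [2,4,5,7]=1  [3,6,7,8]=4  [4,5,7,8]=4  [5,6,7,8]=6
  size 5 → [1,2,4,5,7]=1  [2,4,5,7,8]=5  [3,5,6,7,8]=10  [4,5,6,7,8]=10
  size 6 → [0,1,2,4,5,7]=1  [1,2,4,5,7,8]=6  [2,4,5,6,7,8]=15  [3,4,5,6,7,8]=20
  size 7 → [0,1,2,4,5,7,8]=7  [1,2,4,5,6,7,8]=21  [2,3,4,5,6,7,8]=35
  first=0(r) contributes 56
  first=3(q) contributes 28
|[w]| = 84

84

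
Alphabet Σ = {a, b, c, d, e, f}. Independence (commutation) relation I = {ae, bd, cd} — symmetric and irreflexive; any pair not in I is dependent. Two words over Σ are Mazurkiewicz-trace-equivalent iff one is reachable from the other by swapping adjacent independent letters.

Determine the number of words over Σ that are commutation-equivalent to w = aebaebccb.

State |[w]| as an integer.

0(a) covers ∅
1(e) covers ∅
2(b) covers 0:a, 1:e
3(a) covers 2:b
4(e) covers 2:b
5(b) covers 3:a, 4:e
6(c) covers 5:b
7(c) covers 6:c
8(b) covers 7:c
floor of heap: 0:a, 1:e
completions by unplaced set U, small U first (add the entries for U minus each lowest piece of U):
  |U|=1: {8}:1
  |U|=2: {7,8}:1
  |U|=3: {6,7,8}:1
  |U|=4: {5,6,7,8}:1
  |U|=5: {3,5,6,7,8}:1  {4,5,6,7,8}:1
  |U|=6: {3,4,5,6,7,8}:2
  |U|=7: {2,3,4,5,6,7,8}:2
  start at 0(a): 2
  start at 1(e): 2
sum over floor = 4

4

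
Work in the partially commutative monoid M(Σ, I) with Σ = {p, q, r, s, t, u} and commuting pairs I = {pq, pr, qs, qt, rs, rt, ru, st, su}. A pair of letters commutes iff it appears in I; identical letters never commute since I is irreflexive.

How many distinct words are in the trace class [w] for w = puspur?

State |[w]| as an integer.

12

0(p) covers ∅
1(u) covers 0:p
2(s) covers 0:p
3(p) covers 1:u, 2:s
4(u) covers 3:p
5(r) covers ∅
floor of heap: 0:p, 5:r
completions by unplaced set U, small U first (add the entries for U minus each lowest piece of U):
  |U|=1: {4}:1  {5}:1
  |U|=2: {3,4}:1  {4,5}:2
  |U|=3: {1,3,4}:1  {2,3,4}:1  {3,4,5}:3
  |U|=4: {1,2,3,4}:2  {1,3,4,5}:4  {2,3,4,5}:4
  start at 0(p): 10
  start at 5(r): 2
sum over floor = 12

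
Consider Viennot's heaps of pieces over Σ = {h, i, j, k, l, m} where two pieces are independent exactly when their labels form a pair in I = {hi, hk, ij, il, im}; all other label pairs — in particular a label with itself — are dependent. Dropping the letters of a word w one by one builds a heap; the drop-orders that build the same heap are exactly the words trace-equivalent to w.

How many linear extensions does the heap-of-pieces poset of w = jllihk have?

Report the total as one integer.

9

0(j) covers ∅
1(l) covers 0:j
2(l) covers 1:l
3(i) covers ∅
4(h) covers 2:l
5(k) covers 2:l, 3:i
floor of heap: 0:j, 3:i
completions by unplaced set U, small U first (add the entries for U minus each lowest piece of U):
  |U|=1: {4}:1  {5}:1
  |U|=2: {3,5}:1  {4,5}:2
  |U|=3: {2,4,5}:2  {3,4,5}:3
  |U|=4: {1,2,4,5}:2  {2,3,4,5}:5
  start at 0(j): 7
  start at 3(i): 2
sum over floor = 9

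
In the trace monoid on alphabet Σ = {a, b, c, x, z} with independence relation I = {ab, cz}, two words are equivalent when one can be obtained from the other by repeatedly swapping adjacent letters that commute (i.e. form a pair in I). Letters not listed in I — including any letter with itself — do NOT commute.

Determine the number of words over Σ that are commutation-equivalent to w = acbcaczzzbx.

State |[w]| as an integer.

drop 0:a onto floor
drop 1:c onto {0:a}
drop 2:b onto {1:c}
drop 3:c onto {2:b}
drop 4:a onto {3:c}
drop 5:c onto {4:a}
drop 6:z onto {4:a}
drop 7:z onto {6:z}
drop 8:z onto {7:z}
drop 9:b onto {5:c, 8:z}
drop 10:x onto {9:b}
ground layer = {0:a}
drop-orders for the pieces not yet dropped (sum over which currently-grounded one goes next):
  1 to go: {10} 1
  2 to go: {9,10} 1
  3 to go: {5,9,10} 1  {8,9,10} 1
  4 to go: {5,8,9,10} 2  {7,8,9,10} 1
  5 to go: {5,7,8,9,10} 3  {6,7,8,9,10} 1
  6 to go: {5,6,7,8,9,10} 4
  7 to go: {4,5,6,7,8,9,10} 4
  8 to go: {3,4,5,6,7,8,9,10} 4
  9 to go: {2,3,4,5,6,7,8,9,10} 4
  if 0:a drops first: 4 orders

4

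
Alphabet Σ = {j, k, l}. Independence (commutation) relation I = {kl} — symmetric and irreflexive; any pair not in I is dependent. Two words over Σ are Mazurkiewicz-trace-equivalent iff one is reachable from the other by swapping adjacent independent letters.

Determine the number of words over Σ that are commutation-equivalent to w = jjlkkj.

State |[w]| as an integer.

drop 0:j onto floor
drop 1:j onto {0:j}
drop 2:l onto {1:j}
drop 3:k onto {1:j}
drop 4:k onto {3:k}
drop 5:j onto {2:l, 4:k}
ground layer = {0:j}
drop-orders for the pieces not yet dropped (sum over which currently-grounded one goes next):
  1 to go: {5} 1
  2 to go: {2,5} 1  {4,5} 1
  3 to go: {2,4,5} 2  {3,4,5} 1
  4 to go: {2,3,4,5} 3
  if 0:j drops first: 3 orders

3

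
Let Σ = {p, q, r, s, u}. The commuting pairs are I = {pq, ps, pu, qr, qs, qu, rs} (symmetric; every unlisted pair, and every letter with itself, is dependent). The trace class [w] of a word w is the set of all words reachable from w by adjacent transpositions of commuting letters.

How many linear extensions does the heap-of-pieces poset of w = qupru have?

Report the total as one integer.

10

drop 0:q onto floor
drop 1:u onto floor
drop 2:p onto floor
drop 3:r onto {1:u, 2:p}
drop 4:u onto {3:r}
ground layer = {0:q, 1:u, 2:p}
drop-orders for the pieces not yet dropped (sum over which currently-grounded one goes next):
  1 to go: {0} 1  {4} 1
  2 to go: {0,4} 2  {3,4} 1
  3 to go: {0,3,4} 3  {1,3,4} 1  {2,3,4} 1
  if 0:q drops first: 2 orders
  if 1:u drops first: 4 orders
  if 2:p drops first: 4 orders
heap linearizations: 10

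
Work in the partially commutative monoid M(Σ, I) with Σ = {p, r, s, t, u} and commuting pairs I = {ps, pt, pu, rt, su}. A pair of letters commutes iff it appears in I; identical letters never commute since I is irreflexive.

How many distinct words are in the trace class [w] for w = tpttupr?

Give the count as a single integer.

15

0(t) covers ∅
1(p) covers ∅
2(t) covers 0:t
3(t) covers 2:t
4(u) covers 3:t
5(p) covers 1:p
6(r) covers 4:u, 5:p
floor of heap: 0:t, 1:p
completions by unplaced set U, small U first (add the entries for U minus each lowest piece of U):
  |U|=1: {6}:1
  |U|=2: {4,6}:1  {5,6}:1
  |U|=3: {1,5,6}:1  {3,4,6}:1  {4,5,6}:2
  |U|=4: {1,4,5,6}:3  {2,3,4,6}:1  {3,4,5,6}:3
  |U|=5: {0,2,3,4,6}:1  {1,3,4,5,6}:6  {2,3,4,5,6}:4
  start at 0(t): 10
  start at 1(p): 5
sum over floor = 15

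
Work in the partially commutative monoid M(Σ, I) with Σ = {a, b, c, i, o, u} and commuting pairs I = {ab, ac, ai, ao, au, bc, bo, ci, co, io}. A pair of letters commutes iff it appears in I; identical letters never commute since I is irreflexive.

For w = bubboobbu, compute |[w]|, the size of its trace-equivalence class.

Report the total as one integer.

piece 0:b — minimal
piece 1:u rests on {0:b}
piece 2:b rests on {1:u}
piece 3:b rests on {2:b}
piece 4:o rests on {1:u}
piece 5:o rests on {4:o}
piece 6:b rests on {3:b}
piece 7:b rests on {6:b}
piece 8:u rests on {5:o, 7:b}
minimal pieces: {0:b}
ways to finish when only these pieces remain (= sum over removing one remaining piece with nothing left below it):
  1 left: {8}→1
  2 left: {5,8}→1  {7,8}→1
  3 left: {4,5,8}→1  {5,7,8}→2  {6,7,8}→1
  4 left: {3,6,7,8}→1  {4,5,7,8}→3  {5,6,7,8}→3
  5 left: {2,3,6,7,8}→1  {3,5,6,7,8}→4  {4,5,6,7,8}→6
  6 left: {2,3,5,6,7,8}→5  {3,4,5,6,7,8}→10
  7 left: {2,3,4,5,6,7,8}→15
  placing 0:b first → 15 extensions

15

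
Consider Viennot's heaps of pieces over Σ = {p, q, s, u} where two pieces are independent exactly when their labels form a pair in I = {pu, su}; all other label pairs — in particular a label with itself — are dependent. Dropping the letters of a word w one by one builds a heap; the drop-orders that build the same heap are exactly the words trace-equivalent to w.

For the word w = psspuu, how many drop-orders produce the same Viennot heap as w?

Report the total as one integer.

0(p) covers ∅
1(s) covers 0:p
2(s) covers 1:s
3(p) covers 2:s
4(u) covers ∅
5(u) covers 4:u
floor of heap: 0:p, 4:u
completions by unplaced set U, small U first (add the entries for U minus each lowest piece of U):
  |U|=1: {3}:1  {5}:1
  |U|=2: {2,3}:1  {3,5}:2  {4,5}:1
  |U|=3: {1,2,3}:1  {2,3,5}:3  {3,4,5}:3
  |U|=4: {0,1,2,3}:1  {1,2,3,5}:4  {2,3,4,5}:6
  start at 0(p): 10
  start at 4(u): 5
sum over floor = 15

15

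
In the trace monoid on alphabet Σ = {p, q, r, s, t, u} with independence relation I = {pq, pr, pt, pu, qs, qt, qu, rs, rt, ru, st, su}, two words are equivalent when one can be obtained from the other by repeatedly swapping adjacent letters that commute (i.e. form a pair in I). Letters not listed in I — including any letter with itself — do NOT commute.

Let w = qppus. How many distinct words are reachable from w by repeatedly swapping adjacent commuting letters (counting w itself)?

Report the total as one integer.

#0=q has no predecessor
#1=p has no predecessor
#2=p depends on [1:p]
#3=u has no predecessor
#4=s depends on [2:p]
sources: [0:q, 1:p, 3:u]
N(rest) = Σ N(rest − s) over sources s of rest; N(one piece) = 1:
  size 1 → [0]=1  [3]=1  [4]=1
  size 2 → [0,3]=2  [0,4]=2  [2,4]=1  [3,4]=2
  size 3 → [0,2,4]=3  [0,3,4]=6  [1,2,4]=1  [2,3,4]=3
  first=0(q) contributes 4
  first=1(p) contributes 12
  first=3(u) contributes 4
|[w]| = 20

20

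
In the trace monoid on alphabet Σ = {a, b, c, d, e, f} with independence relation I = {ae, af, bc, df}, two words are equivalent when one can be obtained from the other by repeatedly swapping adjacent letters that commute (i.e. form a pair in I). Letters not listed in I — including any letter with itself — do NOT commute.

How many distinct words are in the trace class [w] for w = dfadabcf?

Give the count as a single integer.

0(d) covers ∅
1(f) covers ∅
2(a) covers 0:d
3(d) covers 2:a
4(a) covers 3:d
5(b) covers 1:f, 4:a
6(c) covers 1:f, 4:a
7(f) covers 5:b, 6:c
floor of heap: 0:d, 1:f
completions by unplaced set U, small U first (add the entries for U minus each lowest piece of U):
  |U|=1: {7}:1
  |U|=2: {5,7}:1  {6,7}:1
  |U|=3: {5,6,7}:2
  |U|=4: {1,5,6,7}:2  {4,5,6,7}:2
  |U|=5: {1,4,5,6,7}:4  {3,4,5,6,7}:2
  |U|=6: {1,3,4,5,6,7}:6  {2,3,4,5,6,7}:2
  start at 0(d): 8
  start at 1(f): 2
sum over floor = 10

10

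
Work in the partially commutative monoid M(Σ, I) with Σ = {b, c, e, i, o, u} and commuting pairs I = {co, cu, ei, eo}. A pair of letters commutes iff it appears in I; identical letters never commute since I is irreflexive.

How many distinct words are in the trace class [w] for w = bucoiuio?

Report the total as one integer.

3

piece 0:b — minimal
piece 1:u rests on {0:b}
piece 2:c rests on {0:b}
piece 3:o rests on {1:u}
piece 4:i rests on {2:c, 3:o}
piece 5:u rests on {4:i}
piece 6:i rests on {5:u}
piece 7:o rests on {6:i}
minimal pieces: {0:b}
ways to finish when only these pieces remain (= sum over removing one remaining piece with nothing left below it):
  1 left: {7}→1
  2 left: {6,7}→1
  3 left: {5,6,7}→1
  4 left: {4,5,6,7}→1
  5 left: {2,4,5,6,7}→1  {3,4,5,6,7}→1
  6 left: {1,3,4,5,6,7}→1  {2,3,4,5,6,7}→2
  placing 0:b first → 3 extensions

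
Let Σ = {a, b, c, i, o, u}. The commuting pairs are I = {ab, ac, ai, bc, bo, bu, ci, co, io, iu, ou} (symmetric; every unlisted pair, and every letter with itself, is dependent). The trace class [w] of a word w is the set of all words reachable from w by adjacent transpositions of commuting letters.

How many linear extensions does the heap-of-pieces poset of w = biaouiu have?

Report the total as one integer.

piece 0:b — minimal
piece 1:i rests on {0:b}
piece 2:a — minimal
piece 3:o rests on {2:a}
piece 4:u rests on {2:a}
piece 5:i rests on {1:i}
piece 6:u rests on {4:u}
minimal pieces: {0:b, 2:a}
ways to finish when only these pieces remain (= sum over removing one remaining piece with nothing left below it):
  1 left: {3}→1  {5}→1  {6}→1
  2 left: {1,5}→1  {3,5}→2  {3,6}→2  {4,6}→1  {5,6}→2
  3 left: {0,1,5}→1  {1,3,5}→3  {1,5,6}→3  {3,4,6}→3  {3,5,6}→6  {4,5,6}→3
  4 left: {0,1,3,5}→4  {0,1,5,6}→4  {1,3,5,6}→12  {1,4,5,6}→6  {2,3,4,6}→3  {3,4,5,6}→12
  5 left: {0,1,3,5,6}→20  {0,1,4,5,6}→10  {1,3,4,5,6}→30  {2,3,4,5,6}→15
  placing 0:b first → 45 extensions
  placing 2:a first → 60 extensions
total linear extensions = 105

105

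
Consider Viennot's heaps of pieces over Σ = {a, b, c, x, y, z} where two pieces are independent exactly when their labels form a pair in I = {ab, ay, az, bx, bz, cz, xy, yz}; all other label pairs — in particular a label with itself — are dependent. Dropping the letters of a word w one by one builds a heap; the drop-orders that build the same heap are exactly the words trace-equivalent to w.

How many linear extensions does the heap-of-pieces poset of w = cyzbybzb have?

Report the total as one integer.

28

piece 0:c — minimal
piece 1:y rests on {0:c}
piece 2:z — minimal
piece 3:b rests on {1:y}
piece 4:y rests on {3:b}
piece 5:b rests on {4:y}
piece 6:z rests on {2:z}
piece 7:b rests on {5:b}
minimal pieces: {0:c, 2:z}
ways to finish when only these pieces remain (= sum over removing one remaining piece with nothing left below it):
  1 left: {6}→1  {7}→1
  2 left: {2,6}→1  {5,7}→1  {6,7}→2
  3 left: {2,6,7}→3  {4,5,7}→1  {5,6,7}→3
  4 left: {2,5,6,7}→6  {3,4,5,7}→1  {4,5,6,7}→4
  5 left: {1,3,4,5,7}→1  {2,4,5,6,7}→10  {3,4,5,6,7}→5
  6 left: {0,1,3,4,5,7}→1  {1,3,4,5,6,7}→6  {2,3,4,5,6,7}→15
  placing 0:c first → 21 extensions
  placing 2:z first → 7 extensions
total linear extensions = 28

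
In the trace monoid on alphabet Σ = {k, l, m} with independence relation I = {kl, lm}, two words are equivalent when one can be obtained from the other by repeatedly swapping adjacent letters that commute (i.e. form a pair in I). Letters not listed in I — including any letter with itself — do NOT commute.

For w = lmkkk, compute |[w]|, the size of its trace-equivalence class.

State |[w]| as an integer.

5

0(l) covers ∅
1(m) covers ∅
2(k) covers 1:m
3(k) covers 2:k
4(k) covers 3:k
floor of heap: 0:l, 1:m
completions by unplaced set U, small U first (add the entries for U minus each lowest piece of U):
  |U|=1: {0}:1  {4}:1
  |U|=2: {0,4}:2  {3,4}:1
  |U|=3: {0,3,4}:3  {2,3,4}:1
  start at 0(l): 1
  start at 1(m): 4
sum over floor = 5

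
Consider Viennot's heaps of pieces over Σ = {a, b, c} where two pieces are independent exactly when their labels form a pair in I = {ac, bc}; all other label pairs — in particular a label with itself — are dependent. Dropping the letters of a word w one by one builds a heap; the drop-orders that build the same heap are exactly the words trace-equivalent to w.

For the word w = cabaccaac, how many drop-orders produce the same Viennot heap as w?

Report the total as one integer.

126

piece 0:c — minimal
piece 1:a — minimal
piece 2:b rests on {1:a}
piece 3:a rests on {2:b}
piece 4:c rests on {0:c}
piece 5:c rests on {4:c}
piece 6:a rests on {3:a}
piece 7:a rests on {6:a}
piece 8:c rests on {5:c}
minimal pieces: {0:c, 1:a}
ways to finish when only these pieces remain (= sum over removing one remaining piece with nothing left below it):
  1 left: {7}→1  {8}→1
  2 left: {5,8}→1  {6,7}→1  {7,8}→2
  3 left: {3,6,7}→1  {4,5,8}→1  {5,7,8}→3  {6,7,8}→3
  4 left: {0,4,5,8}→1  {2,3,6,7}→1  {3,6,7,8}→4  {4,5,7,8}→4  {5,6,7,8}→6
  5 left: {0,4,5,7,8}→5  {1,2,3,6,7}→1  {2,3,6,7,8}→5  {3,5,6,7,8}→10  {4,5,6,7,8}→10
  6 left: {0,4,5,6,7,8}→15  {1,2,3,6,7,8}→6  {2,3,5,6,7,8}→15  {3,4,5,6,7,8}→20
  7 left: {0,3,4,5,6,7,8}→35  {1,2,3,5,6,7,8}→21  {2,3,4,5,6,7,8}→35
  placing 0:c first → 56 extensions
  placing 1:a first → 70 extensions
total linear extensions = 126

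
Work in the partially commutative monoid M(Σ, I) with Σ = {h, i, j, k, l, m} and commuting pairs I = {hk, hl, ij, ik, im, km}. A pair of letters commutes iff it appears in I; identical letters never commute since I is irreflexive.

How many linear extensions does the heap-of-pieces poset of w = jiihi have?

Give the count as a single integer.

#0=j has no predecessor
#1=i has no predecessor
#2=i depends on [1:i]
#3=h depends on [0:j, 2:i]
#4=i depends on [3:h]
sources: [0:j, 1:i]
N(rest) = Σ N(rest − s) over sources s of rest; N(one piece) = 1:
  size 1 → [4]=1
  size 2 → [3,4]=1
  size 3 → [0,3,4]=1  [2,3,4]=1
  first=0(j) contributes 1
  first=1(i) contributes 2
|[w]| = 3

3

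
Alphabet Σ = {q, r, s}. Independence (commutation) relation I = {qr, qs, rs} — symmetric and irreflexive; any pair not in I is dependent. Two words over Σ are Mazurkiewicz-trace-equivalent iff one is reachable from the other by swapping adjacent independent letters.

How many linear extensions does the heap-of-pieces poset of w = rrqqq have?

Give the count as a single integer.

10

piece 0:r — minimal
piece 1:r rests on {0:r}
piece 2:q — minimal
piece 3:q rests on {2:q}
piece 4:q rests on {3:q}
minimal pieces: {0:r, 2:q}
ways to finish when only these pieces remain (= sum over removing one remaining piece with nothing left below it):
  1 left: {1}→1  {4}→1
  2 left: {0,1}→1  {1,4}→2  {3,4}→1
  3 left: {0,1,4}→3  {1,3,4}→3  {2,3,4}→1
  placing 0:r first → 4 extensions
  placing 2:q first → 6 extensions
total linear extensions = 10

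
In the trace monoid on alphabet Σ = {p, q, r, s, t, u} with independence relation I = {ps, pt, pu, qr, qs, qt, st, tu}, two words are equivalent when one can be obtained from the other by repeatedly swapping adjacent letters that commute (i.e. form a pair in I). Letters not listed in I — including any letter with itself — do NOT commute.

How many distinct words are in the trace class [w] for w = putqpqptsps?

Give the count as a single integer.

#0=p has no predecessor
#1=u has no predecessor
#2=t has no predecessor
#3=q depends on [0:p, 1:u]
#4=p depends on [3:q]
#5=q depends on [4:p]
#6=p depends on [5:q]
#7=t depends on [2:t]
#8=s depends on [1:u]
#9=p depends on [6:p]
#10=s depends on [8:s]
sources: [0:p, 1:u, 2:t]
N(rest) = Σ N(rest − s) over sources s of rest; N(one piece) = 1:
  size 1 → [7]=1  [9]=1  [10]=1
  size 2 → [2,7]=1  [6,9]=1  [7,9]=2  [7,10]=2  [8,10]=1  [9,10]=2
  size 3 → [2,7,9]=3  [2,7,10]=3  [5,6,9]=1  [6,7,9]=3  [6,9,10]=3  [7,8,10]=3  [7,9,10]=6  [8,9,10]=3
  size 4 → [2,6,7,9]=6  [2,7,8,10]=6  [2,7,9,10]=12  [4,5,6,9]=1  [5,6,7,9]=4  [5,6,9,10]=4  [6,7,9,10]=12  [6,8,9,10]=6  [7,8,9,10]=12
  size 5 → [2,5,6,7,9]=10  [2,6,7,9,10]=30  [2,7,8,9,10]=30  [3,4,5,6,9]=1  [4,5,6,7,9]=5  [4,5,6,9,10]=5  [5,6,7,9,10]=20  [5,6,8,9,10]=10  [6,7,8,9,10]=30
  size 6 → [0,3,4,5,6,9]=1  [2,4,5,6,7,9]=15  [2,5,6,7,9,10]=60  [2,6,7,8,9,10]=90  [3,4,5,6,7,9]=6  [3,4,5,6,9,10]=6  [4,5,6,7,9,10]=30  [4,5,6,8,9,10]=15  [5,6,7,8,9,10]=60
  size 7 → [0,3,4,5,6,7,9]=7  [0,3,4,5,6,9,10]=7  [2,3,4,5,6,7,9]=21  [2,4,5,6,7,9,10]=105  [2,5,6,7,8,9,10]=210  [3,4,5,6,7,9,10]=42  [3,4,5,6,8,9,10]=21  [4,5,6,7,8,9,10]=105
  size 8 → [0,2,3,4,5,6,7,9]=28  [0,3,4,5,6,7,9,10]=56  [0,3,4,5,6,8,9,10]=28  [1,3,4,5,6,8,9,10]=21  [2,3,4,5,6,7,9,10]=168  [2,4,5,6,7,8,9,10]=420  [3,4,5,6,7,8,9,10]=168
  size 9 → [0,1,3,4,5,6,8,9,10]=49  [0,2,3,4,5,6,7,9,10]=252  [0,3,4,5,6,7,8,9,10]=252  [1,3,4,5,6,7,8,9,10]=189  [2,3,4,5,6,7,8,9,10]=756
  first=0(p) contributes 945
  first=1(u) contributes 1260
  first=2(t) contributes 490
|[w]| = 2695

2695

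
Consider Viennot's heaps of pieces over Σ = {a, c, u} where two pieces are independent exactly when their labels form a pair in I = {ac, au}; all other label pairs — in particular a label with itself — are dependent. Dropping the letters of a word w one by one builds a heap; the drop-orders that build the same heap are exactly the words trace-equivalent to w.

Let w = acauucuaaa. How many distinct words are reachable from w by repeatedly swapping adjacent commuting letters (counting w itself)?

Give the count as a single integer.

#0=a has no predecessor
#1=c has no predecessor
#2=a depends on [0:a]
#3=u depends on [1:c]
#4=u depends on [3:u]
#5=c depends on [4:u]
#6=u depends on [5:c]
#7=a depends on [2:a]
#8=a depends on [7:a]
#9=a depends on [8:a]
sources: [0:a, 1:c]
N(rest) = Σ N(rest − s) over sources s of rest; N(one piece) = 1:
  size 1 → [6]=1  [9]=1
  size 2 → [5,6]=1  [6,9]=2  [8,9]=1
  size 3 → [4,5,6]=1  [5,6,9]=3  [6,8,9]=3  [7,8,9]=1
  size 4 → [2,7,8,9]=1  [3,4,5,6]=1  [4,5,6,9]=4  [5,6,8,9]=6  [6,7,8,9]=4
  size 5 → [0,2,7,8,9]=1  [1,3,4,5,6]=1  [2,6,7,8,9]=5  [3,4,5,6,9]=5  [4,5,6,8,9]=10  [5,6,7,8,9]=10
  size 6 → [0,2,6,7,8,9]=6  [1,3,4,5,6,9]=6  [2,5,6,7,8,9]=15  [3,4,5,6,8,9]=15  [4,5,6,7,8,9]=20
  size 7 → [0,2,5,6,7,8,9]=21  [1,3,4,5,6,8,9]=21  [2,4,5,6,7,8,9]=35  [3,4,5,6,7,8,9]=35
  size 8 → [0,2,4,5,6,7,8,9]=56  [1,3,4,5,6,7,8,9]=56  [2,3,4,5,6,7,8,9]=70
  first=0(a) contributes 126
  first=1(c) contributes 126
|[w]| = 252

252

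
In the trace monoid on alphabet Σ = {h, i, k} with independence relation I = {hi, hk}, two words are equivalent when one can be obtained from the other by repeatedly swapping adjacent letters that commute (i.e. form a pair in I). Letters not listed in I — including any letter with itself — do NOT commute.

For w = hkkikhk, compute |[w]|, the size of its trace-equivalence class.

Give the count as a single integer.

21

0(h) covers ∅
1(k) covers ∅
2(k) covers 1:k
3(i) covers 2:k
4(k) covers 3:i
5(h) covers 0:h
6(k) covers 4:k
floor of heap: 0:h, 1:k
completions by unplaced set U, small U first (add the entries for U minus each lowest piece of U):
  |U|=1: {5}:1  {6}:1
  |U|=2: {0,5}:1  {4,6}:1  {5,6}:2
  |U|=3: {0,5,6}:3  {3,4,6}:1  {4,5,6}:3
  |U|=4: {0,4,5,6}:6  {2,3,4,6}:1  {3,4,5,6}:4
  |U|=5: {0,3,4,5,6}:10  {1,2,3,4,6}:1  {2,3,4,5,6}:5
  start at 0(h): 6
  start at 1(k): 15
sum over floor = 21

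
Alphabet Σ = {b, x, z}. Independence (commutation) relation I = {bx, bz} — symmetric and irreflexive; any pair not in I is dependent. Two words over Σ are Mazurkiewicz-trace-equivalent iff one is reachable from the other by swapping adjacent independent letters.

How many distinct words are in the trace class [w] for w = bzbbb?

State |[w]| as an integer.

5

0(b) covers ∅
1(z) covers ∅
2(b) covers 0:b
3(b) covers 2:b
4(b) covers 3:b
floor of heap: 0:b, 1:z
completions by unplaced set U, small U first (add the entries for U minus each lowest piece of U):
  |U|=1: {1}:1  {4}:1
  |U|=2: {1,4}:2  {3,4}:1
  |U|=3: {1,3,4}:3  {2,3,4}:1
  start at 0(b): 4
  start at 1(z): 1
sum over floor = 5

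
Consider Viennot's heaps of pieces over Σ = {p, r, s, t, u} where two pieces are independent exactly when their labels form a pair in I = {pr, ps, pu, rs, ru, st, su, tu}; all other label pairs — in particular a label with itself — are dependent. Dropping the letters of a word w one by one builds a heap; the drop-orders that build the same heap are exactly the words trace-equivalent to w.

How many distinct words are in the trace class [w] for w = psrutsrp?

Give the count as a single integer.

piece 0:p — minimal
piece 1:s — minimal
piece 2:r — minimal
piece 3:u — minimal
piece 4:t rests on {0:p, 2:r}
piece 5:s rests on {1:s}
piece 6:r rests on {4:t}
piece 7:p rests on {4:t}
minimal pieces: {0:p, 1:s, 2:r, 3:u}
ways to finish when only these pieces remain (= sum over removing one remaining piece with nothing left below it):
  1 left: {3}→1  {5}→1  {6}→1  {7}→1
  2 left: {1,5}→1  {3,5}→2  {3,6}→2  {3,7}→2  {5,6}→2  {5,7}→2  {6,7}→2
  3 left: {1,3,5}→3  {1,5,6}→3  {1,5,7}→3  {3,5,6}→6  {3,5,7}→6  {3,6,7}→6  {4,6,7}→2  {5,6,7}→6
  4 left: {0,4,6,7}→2  {1,3,5,6}→12  {1,3,5,7}→12  {1,5,6,7}→12  {2,4,6,7}→2  {3,4,6,7}→8  {3,5,6,7}→24  {4,5,6,7}→8
  5 left: {0,2,4,6,7}→4  {0,3,4,6,7}→10  {0,4,5,6,7}→10  {1,3,5,6,7}→60  {1,4,5,6,7}→20  {2,3,4,6,7}→10  {2,4,5,6,7}→10  {3,4,5,6,7}→40
  6 left: {0,1,4,5,6,7}→30  {0,2,3,4,6,7}→24  {0,2,4,5,6,7}→24  {0,3,4,5,6,7}→60  {1,2,4,5,6,7}→30  {1,3,4,5,6,7}→120  {2,3,4,5,6,7}→60
  placing 0:p first → 210 extensions
  placing 1:s first → 168 extensions
  placing 2:r first → 210 extensions
  placing 3:u first → 84 extensions
total linear extensions = 672

672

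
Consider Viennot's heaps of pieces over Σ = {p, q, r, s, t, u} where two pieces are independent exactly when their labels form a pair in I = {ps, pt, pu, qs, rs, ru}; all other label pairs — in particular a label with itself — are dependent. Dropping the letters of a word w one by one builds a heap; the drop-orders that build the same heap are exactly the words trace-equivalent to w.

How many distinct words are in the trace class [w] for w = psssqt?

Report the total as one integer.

10

#0=p has no predecessor
#1=s has no predecessor
#2=s depends on [1:s]
#3=s depends on [2:s]
#4=q depends on [0:p]
#5=t depends on [3:s, 4:q]
sources: [0:p, 1:s]
N(rest) = Σ N(rest − s) over sources s of rest; N(one piece) = 1:
  size 1 → [5]=1
  size 2 → [3,5]=1  [4,5]=1
  size 3 → [0,4,5]=1  [2,3,5]=1  [3,4,5]=2
  size 4 → [0,3,4,5]=3  [1,2,3,5]=1  [2,3,4,5]=3
  first=0(p) contributes 4
  first=1(s) contributes 6
|[w]| = 10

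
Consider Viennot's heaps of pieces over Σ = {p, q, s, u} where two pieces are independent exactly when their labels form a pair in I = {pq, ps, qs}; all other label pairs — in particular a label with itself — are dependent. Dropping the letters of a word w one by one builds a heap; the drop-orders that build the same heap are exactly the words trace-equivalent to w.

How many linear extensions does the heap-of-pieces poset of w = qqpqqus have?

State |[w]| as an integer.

5

#0=q has no predecessor
#1=q depends on [0:q]
#2=p has no predecessor
#3=q depends on [1:q]
#4=q depends on [3:q]
#5=u depends on [2:p, 4:q]
#6=s depends on [5:u]
sources: [0:q, 2:p]
N(rest) = Σ N(rest − s) over sources s of rest; N(one piece) = 1:
  size 1 → [6]=1
  size 2 → [5,6]=1
  size 3 → [2,5,6]=1  [4,5,6]=1
  size 4 → [2,4,5,6]=2  [3,4,5,6]=1
  size 5 → [1,3,4,5,6]=1  [2,3,4,5,6]=3
  first=0(q) contributes 4
  first=2(p) contributes 1
|[w]| = 5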